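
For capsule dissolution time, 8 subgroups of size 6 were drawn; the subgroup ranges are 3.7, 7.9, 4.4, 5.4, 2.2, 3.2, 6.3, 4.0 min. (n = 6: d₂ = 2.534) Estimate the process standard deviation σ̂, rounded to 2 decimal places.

1.83

R̄ = (3.7 + 7.9 + 4.4 + 5.4 + 2.2 + 3.2 + 6.3 + 4.0) / 8 = 4.6375
σ̂ = R̄ / d₂ = 4.6375 / 2.534 = 1.8301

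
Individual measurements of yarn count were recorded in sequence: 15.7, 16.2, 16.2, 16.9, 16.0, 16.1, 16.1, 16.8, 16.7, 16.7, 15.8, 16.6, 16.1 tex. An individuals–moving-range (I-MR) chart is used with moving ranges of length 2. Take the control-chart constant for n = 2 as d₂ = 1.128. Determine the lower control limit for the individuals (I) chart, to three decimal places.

15.148

X̄ = (15.7 + 16.2 + 16.2 + 16.9 + 16.0 + 16.1 + 16.1 + 16.8 + 16.7 + 16.7 + 15.8 + 16.6 + 16.1) / 13 = 16.3000
Moving ranges: 0.5, 0.0, 0.7, 0.9, 0.1, 0.0, 0.7, 0.1, 0.0, 0.9, 0.8, 0.5; M̄R̄ = 5.2000 / 12 = 0.4333
LCL = X̄ − 3·M̄R̄/d₂ = 16.3000 − 3 × 0.4333 / 1.128 = 15.1475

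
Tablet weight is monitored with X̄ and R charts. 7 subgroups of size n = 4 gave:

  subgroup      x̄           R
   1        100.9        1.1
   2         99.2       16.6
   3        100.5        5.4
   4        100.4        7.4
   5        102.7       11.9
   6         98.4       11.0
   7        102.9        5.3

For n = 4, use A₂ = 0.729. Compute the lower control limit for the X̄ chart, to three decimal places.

X̄̄ = (100.9 + 99.2 + 100.5 + 100.4 + 102.7 + 98.4 + 102.9) / 7 = 705.0000 / 7 = 100.7143
R̄ = (1.1 + 16.6 + 5.4 + 7.4 + 11.9 + 11.0 + 5.3) / 7 = 58.7000 / 7 = 8.3857
LCL = X̄̄ − A₂·R̄ = 100.7143 − 0.729 × 8.3857 = 94.6011

94.601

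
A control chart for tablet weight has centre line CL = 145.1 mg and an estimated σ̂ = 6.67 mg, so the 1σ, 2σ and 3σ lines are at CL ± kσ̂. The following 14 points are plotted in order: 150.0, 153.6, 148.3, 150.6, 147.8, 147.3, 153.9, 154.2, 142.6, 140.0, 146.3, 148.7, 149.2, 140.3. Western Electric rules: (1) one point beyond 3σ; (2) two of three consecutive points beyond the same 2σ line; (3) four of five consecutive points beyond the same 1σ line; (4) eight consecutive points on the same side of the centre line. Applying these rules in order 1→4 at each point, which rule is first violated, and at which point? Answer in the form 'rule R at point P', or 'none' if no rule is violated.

Zone of each point (C = within 1σ̂, B = 1σ̂–2σ̂, A = 2σ̂–3σ̂, * = beyond 3σ̂; sign = side of CL): 1:+C, 2:+B, 3:+C, 4:+C, 5:+C, 6:+C, 7:+B, 8:+B, 9:-C, 10:-C, 11:+C, 12:+C, 13:+C, 14:-C
Rule 4 (eight consecutive points on the same side of the centre line) is satisfied at point 8.

rule 4 at point 8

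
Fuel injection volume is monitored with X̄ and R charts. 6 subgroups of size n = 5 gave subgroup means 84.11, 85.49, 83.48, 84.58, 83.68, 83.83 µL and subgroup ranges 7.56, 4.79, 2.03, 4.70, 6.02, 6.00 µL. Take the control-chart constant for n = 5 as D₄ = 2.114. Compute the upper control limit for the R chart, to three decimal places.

10.958

R̄ = (7.56 + 4.79 + 2.03 + 4.70 + 6.02 + 6.00) / 6 = 31.1000 / 6 = 5.1833
UCL_R = D₄·R̄ = 2.114 × 5.1833 = 10.9576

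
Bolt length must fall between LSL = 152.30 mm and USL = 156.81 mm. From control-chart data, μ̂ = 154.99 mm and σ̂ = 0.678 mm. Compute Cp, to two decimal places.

Cp = (USL − LSL) / (6σ̂) = (156.81 − 152.30) / (6 × 0.678) = 4.5100 / 4.0680 = 1.1087

1.11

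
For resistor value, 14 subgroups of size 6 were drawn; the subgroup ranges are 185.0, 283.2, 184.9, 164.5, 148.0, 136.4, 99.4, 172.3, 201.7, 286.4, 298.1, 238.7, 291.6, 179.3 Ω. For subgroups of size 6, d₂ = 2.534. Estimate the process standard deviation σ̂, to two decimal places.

80.89

R̄ = (185.0 + 283.2 + 184.9 + 164.5 + 148.0 + 136.4 + 99.4 + 172.3 + 201.7 + 286.4 + 298.1 + 238.7 + 291.6 + 179.3) / 14 = 204.9643
σ̂ = R̄ / d₂ = 204.9643 / 2.534 = 80.8857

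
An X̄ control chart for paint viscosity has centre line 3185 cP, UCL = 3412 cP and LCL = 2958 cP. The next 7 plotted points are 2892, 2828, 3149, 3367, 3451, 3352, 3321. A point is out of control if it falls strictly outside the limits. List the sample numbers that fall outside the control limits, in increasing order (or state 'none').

1, 2, 5

Compare each point to [2958, 3412]: sample 1 = 2892 < LCL; sample 2 = 2828 < LCL; sample 5 = 3451 > UCL.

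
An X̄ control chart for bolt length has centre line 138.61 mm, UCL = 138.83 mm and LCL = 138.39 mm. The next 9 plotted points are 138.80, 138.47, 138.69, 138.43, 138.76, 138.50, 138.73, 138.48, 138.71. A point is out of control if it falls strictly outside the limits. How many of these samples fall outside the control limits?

0

All 9 points lie within [138.39, 138.83].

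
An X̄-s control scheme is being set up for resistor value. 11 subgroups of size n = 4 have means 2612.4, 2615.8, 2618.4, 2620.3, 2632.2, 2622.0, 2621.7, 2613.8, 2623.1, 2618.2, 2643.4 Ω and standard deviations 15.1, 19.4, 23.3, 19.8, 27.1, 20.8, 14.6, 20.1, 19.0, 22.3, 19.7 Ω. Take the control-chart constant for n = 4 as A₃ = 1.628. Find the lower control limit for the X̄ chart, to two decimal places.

2589.20

X̄̄ = (2612.4 + 2615.8 + 2618.4 + 2620.3 + 2632.2 + 2622.0 + 2621.7 + 2613.8 + 2623.1 + 2618.2 + 2643.4) / 11 = 2621.9364
s̄ = (15.1 + 19.4 + 23.3 + 19.8 + 27.1 + 20.8 + 14.6 + 20.1 + 19.0 + 22.3 + 19.7) / 11 = 20.1091
LCL = X̄̄ − A₃·s̄ = 2621.9364 − 1.628 × 20.1091 = 2589.1988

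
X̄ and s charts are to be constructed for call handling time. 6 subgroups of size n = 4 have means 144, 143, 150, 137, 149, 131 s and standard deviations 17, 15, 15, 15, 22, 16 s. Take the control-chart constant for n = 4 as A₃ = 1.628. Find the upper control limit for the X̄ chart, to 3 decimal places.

X̄̄ = (144 + 143 + 150 + 137 + 149 + 131) / 6 = 142.3333
s̄ = (17 + 15 + 15 + 15 + 22 + 16) / 6 = 16.6667
UCL = X̄̄ + A₃·s̄ = 142.3333 + 1.628 × 16.6667 = 169.4667

169.467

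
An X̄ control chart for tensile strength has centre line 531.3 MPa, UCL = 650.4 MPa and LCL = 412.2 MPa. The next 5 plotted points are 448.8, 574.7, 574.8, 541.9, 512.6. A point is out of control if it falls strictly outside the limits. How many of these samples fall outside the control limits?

0

All 5 points lie within [412.2, 650.4].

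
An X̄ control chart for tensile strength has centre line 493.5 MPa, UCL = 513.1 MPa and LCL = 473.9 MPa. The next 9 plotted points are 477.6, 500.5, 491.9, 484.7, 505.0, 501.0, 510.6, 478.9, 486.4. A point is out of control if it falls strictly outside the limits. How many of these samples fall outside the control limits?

0

All 9 points lie within [473.9, 513.1].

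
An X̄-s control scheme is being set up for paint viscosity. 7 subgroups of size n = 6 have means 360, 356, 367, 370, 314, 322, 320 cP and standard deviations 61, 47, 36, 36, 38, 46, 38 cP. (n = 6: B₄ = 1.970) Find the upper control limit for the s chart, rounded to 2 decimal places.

s̄ = (61 + 47 + 36 + 36 + 38 + 46 + 38) / 7 = 43.1429
UCL_s = B₄·s̄ = 1.970 × 43.1429 = 84.9914

84.99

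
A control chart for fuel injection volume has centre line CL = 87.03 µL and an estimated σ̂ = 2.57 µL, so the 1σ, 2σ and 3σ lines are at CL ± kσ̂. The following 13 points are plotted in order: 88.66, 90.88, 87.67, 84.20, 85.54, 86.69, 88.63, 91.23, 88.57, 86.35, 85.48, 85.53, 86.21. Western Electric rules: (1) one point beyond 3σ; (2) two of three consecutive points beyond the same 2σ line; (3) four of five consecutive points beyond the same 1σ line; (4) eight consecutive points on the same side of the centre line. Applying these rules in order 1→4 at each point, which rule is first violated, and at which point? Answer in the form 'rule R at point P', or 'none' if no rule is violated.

Zone of each point (C = within 1σ̂, B = 1σ̂–2σ̂, A = 2σ̂–3σ̂, * = beyond 3σ̂; sign = side of CL): 1:+C, 2:+B, 3:+C, 4:-B, 5:-C, 6:-C, 7:+C, 8:+B, 9:+C, 10:-C, 11:-C, 12:-C, 13:-C
No rule fires across all 13 points.

none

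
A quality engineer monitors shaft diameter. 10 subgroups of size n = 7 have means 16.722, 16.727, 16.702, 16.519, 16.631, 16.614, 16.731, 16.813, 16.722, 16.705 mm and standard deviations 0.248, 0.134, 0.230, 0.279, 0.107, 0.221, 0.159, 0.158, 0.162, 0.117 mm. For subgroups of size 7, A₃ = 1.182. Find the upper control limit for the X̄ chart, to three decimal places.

16.903

X̄̄ = (16.722 + 16.727 + 16.702 + 16.519 + 16.631 + 16.614 + 16.731 + 16.813 + 16.722 + 16.705) / 10 = 16.6886
s̄ = (0.248 + 0.134 + 0.230 + 0.279 + 0.107 + 0.221 + 0.159 + 0.158 + 0.162 + 0.117) / 10 = 0.1815
UCL = X̄̄ + A₃·s̄ = 16.6886 + 1.182 × 0.1815 = 16.9031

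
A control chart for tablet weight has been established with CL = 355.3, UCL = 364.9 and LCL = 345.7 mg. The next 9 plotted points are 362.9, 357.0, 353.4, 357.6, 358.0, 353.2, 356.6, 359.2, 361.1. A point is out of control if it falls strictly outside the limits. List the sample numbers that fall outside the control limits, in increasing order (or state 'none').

All 9 points lie within [345.7, 364.9].

none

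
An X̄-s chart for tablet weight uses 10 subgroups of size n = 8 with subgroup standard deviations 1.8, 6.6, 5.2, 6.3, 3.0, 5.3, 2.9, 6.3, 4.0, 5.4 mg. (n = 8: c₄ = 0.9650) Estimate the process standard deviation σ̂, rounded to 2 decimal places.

s̄ = (1.8 + 6.6 + 5.2 + 6.3 + 3.0 + 5.3 + 2.9 + 6.3 + 4.0 + 5.4) / 10 = 4.6800
σ̂ = s̄ / c₄ = 4.6800 / 0.9650 = 4.8497

4.85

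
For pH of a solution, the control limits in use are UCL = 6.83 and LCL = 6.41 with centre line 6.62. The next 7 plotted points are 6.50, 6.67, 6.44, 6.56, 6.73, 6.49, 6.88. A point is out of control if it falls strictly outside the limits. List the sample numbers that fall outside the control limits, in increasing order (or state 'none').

Compare each point to [6.41, 6.83]: sample 7 = 6.88 > UCL.

7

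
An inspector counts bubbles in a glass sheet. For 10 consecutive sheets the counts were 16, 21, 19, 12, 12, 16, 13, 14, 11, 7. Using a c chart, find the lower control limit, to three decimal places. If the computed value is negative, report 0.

2.835

c̄ = (16 + 21 + 19 + 12 + 12 + 16 + 13 + 14 + 11 + 7) / 10 = 141 / 10 = 14.1000
LCL = c̄ − 3√c̄ = 14.1000 − 3 × 3.7550 = 2.8350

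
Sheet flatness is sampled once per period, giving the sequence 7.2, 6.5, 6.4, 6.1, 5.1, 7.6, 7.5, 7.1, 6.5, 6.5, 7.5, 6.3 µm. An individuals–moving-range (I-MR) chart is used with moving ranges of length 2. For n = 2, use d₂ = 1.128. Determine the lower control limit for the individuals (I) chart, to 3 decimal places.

4.782

X̄ = (7.2 + 6.5 + 6.4 + 6.1 + 5.1 + 7.6 + 7.5 + 7.1 + 6.5 + 6.5 + 7.5 + 6.3) / 12 = 6.6917
Moving ranges: 0.7, 0.1, 0.3, 1.0, 2.5, 0.1, 0.4, 0.6, 0.0, 1.0, 1.2; M̄R̄ = 7.9000 / 11 = 0.7182
LCL = X̄ − 3·M̄R̄/d₂ = 6.6917 − 3 × 0.7182 / 1.128 = 4.7816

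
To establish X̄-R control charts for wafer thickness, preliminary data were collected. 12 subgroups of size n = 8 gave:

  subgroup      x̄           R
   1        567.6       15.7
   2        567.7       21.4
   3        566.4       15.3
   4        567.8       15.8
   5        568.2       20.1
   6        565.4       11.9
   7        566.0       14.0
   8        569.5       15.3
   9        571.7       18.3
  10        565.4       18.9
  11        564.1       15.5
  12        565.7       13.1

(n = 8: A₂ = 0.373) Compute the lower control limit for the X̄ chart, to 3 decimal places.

X̄̄ = (567.6 + 567.7 + 566.4 + 567.8 + 568.2 + 565.4 + 566.0 + 569.5 + 571.7 + 565.4 + 564.1 + 565.7) / 12 = 6805.5000 / 12 = 567.1250
R̄ = (15.7 + 21.4 + 15.3 + 15.8 + 20.1 + 11.9 + 14.0 + 15.3 + 18.3 + 18.9 + 15.5 + 13.1) / 12 = 195.3000 / 12 = 16.2750
LCL = X̄̄ − A₂·R̄ = 567.1250 − 0.373 × 16.2750 = 561.0544

561.054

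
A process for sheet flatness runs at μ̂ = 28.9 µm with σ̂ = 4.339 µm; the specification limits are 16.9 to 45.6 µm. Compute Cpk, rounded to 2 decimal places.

0.92

Cpu = (USL − μ̂) / (3σ̂) = (45.6 − 28.9) / (3 × 4.339) = 1.2829; Cpl = (μ̂ − LSL) / (3σ̂) = (28.9 − 16.9) / (3 × 4.339) = 0.9219; Cpk = min(Cpu, Cpl) = 0.9219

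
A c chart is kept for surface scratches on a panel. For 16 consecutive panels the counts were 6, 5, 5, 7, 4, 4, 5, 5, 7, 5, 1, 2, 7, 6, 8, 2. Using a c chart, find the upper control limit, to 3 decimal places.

11.604

c̄ = (6 + 5 + 5 + 7 + 4 + 4 + 5 + 5 + 7 + 5 + 1 + 2 + 7 + 6 + 8 + 2) / 16 = 79 / 16 = 4.9375
UCL = c̄ + 3√c̄ = 4.9375 + 3 × √4.9375 = 4.9375 + 3 × 2.2220 = 11.6036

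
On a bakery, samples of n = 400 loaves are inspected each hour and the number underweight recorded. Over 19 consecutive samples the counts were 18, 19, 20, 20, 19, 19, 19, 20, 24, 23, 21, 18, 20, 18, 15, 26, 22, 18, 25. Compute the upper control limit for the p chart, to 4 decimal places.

p̄ = Σdᵢ / (k·n) = 384 / (19 × 400) = 0.05053
UCL = p̄ + 3·√(p̄(1−p̄)/n) = 0.05053 + 3 × √(0.05053×0.94947/400) = 0.05053 + 3 × 0.01095 = 0.08338

0.0834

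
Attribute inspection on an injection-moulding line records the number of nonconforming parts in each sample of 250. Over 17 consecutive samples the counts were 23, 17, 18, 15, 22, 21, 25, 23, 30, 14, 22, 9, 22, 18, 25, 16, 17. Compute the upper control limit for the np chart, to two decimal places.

32.64

p̄ = Σdᵢ / (k·n) = 337 / (17 × 250) = 0.07929
UCL = np̄ + 3·√(np̄(1−p̄)) = 19.8235 + 3 × √(19.8235×0.92071) = 19.8235 + 3 × 4.2722 = 32.6401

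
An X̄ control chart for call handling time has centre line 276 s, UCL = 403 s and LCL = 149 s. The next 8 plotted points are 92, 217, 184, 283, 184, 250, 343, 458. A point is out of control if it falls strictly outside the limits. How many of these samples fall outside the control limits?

2

Compare each point to [149, 403]: sample 1 = 92 < LCL; sample 8 = 458 > UCL.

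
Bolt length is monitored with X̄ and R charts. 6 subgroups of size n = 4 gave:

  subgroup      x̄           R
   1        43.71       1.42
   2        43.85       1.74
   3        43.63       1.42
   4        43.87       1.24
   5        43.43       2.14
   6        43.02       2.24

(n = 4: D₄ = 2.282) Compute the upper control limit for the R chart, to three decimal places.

R̄ = (1.42 + 1.74 + 1.42 + 1.24 + 2.14 + 2.24) / 6 = 10.2000 / 6 = 1.7000
UCL_R = D₄·R̄ = 2.282 × 1.7000 = 3.8794

3.879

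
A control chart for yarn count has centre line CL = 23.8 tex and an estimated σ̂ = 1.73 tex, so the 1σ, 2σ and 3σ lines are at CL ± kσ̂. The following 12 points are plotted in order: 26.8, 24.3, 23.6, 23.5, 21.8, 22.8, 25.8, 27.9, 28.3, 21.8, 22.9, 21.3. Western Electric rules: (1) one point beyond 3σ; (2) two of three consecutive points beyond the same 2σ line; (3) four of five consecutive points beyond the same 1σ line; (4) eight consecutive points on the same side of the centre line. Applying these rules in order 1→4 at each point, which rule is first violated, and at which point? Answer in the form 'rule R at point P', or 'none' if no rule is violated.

rule 2 at point 9

Zone of each point (C = within 1σ̂, B = 1σ̂–2σ̂, A = 2σ̂–3σ̂, * = beyond 3σ̂; sign = side of CL): 1:+B, 2:+C, 3:-C, 4:-C, 5:-B, 6:-C, 7:+B, 8:+A, 9:+A, 10:-B, 11:-C, 12:-B
Rule 2 (two of three consecutive points beyond the same 2σ limit) is satisfied at point 9.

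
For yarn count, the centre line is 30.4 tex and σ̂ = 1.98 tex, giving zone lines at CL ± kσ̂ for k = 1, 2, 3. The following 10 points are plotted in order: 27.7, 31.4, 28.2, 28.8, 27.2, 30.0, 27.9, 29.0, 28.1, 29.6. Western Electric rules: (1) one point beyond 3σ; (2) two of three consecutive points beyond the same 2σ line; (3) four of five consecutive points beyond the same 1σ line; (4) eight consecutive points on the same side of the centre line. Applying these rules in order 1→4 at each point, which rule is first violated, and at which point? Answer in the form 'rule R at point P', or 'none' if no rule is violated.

rule 4 at point 10

Zone of each point (C = within 1σ̂, B = 1σ̂–2σ̂, A = 2σ̂–3σ̂, * = beyond 3σ̂; sign = side of CL): 1:-B, 2:+C, 3:-B, 4:-C, 5:-B, 6:-C, 7:-B, 8:-C, 9:-B, 10:-C
Rule 4 (eight consecutive points on the same side of the centre line) is satisfied at point 10.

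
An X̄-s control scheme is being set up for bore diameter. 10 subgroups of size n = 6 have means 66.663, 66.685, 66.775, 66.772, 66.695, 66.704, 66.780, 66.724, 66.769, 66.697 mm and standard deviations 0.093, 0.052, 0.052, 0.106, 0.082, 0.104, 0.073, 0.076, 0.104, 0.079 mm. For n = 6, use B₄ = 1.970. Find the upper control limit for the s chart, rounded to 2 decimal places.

0.16

s̄ = (0.093 + 0.052 + 0.052 + 0.106 + 0.082 + 0.104 + 0.073 + 0.076 + 0.104 + 0.079) / 10 = 0.0821
UCL_s = B₄·s̄ = 1.970 × 0.0821 = 0.1617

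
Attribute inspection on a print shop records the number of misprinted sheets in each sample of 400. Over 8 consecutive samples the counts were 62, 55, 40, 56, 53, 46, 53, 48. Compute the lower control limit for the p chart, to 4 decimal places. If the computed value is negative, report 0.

p̄ = Σdᵢ / (k·n) = 413 / (8 × 400) = 0.12906
LCL = p̄ − 3·√(p̄(1−p̄)/n) = 0.12906 − 3 × 0.01676 = 0.07877

0.0788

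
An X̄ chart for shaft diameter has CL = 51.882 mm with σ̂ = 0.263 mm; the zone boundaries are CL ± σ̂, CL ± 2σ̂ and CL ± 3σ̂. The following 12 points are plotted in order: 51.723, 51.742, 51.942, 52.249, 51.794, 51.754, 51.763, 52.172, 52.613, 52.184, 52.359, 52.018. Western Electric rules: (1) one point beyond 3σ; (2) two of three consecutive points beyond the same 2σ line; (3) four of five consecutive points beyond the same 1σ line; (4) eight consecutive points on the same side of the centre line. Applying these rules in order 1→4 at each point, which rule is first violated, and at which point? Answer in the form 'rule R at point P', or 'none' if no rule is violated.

rule 3 at point 11

Zone of each point (C = within 1σ̂, B = 1σ̂–2σ̂, A = 2σ̂–3σ̂, * = beyond 3σ̂; sign = side of CL): 1:-C, 2:-C, 3:+C, 4:+B, 5:-C, 6:-C, 7:-C, 8:+B, 9:+A, 10:+B, 11:+B, 12:+C
Rule 3 (four of five consecutive points beyond the same 1σ limit) is satisfied at point 11.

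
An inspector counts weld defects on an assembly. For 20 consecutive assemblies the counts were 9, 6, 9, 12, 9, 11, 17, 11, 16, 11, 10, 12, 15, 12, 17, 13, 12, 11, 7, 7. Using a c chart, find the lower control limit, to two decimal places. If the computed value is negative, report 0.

1.24

c̄ = (9 + 6 + 9 + 12 + 9 + 11 + 17 + 11 + 16 + 11 + 10 + 12 + 15 + 12 + 17 + 13 + 12 + 11 + 7 + 7) / 20 = 227 / 20 = 11.3500
LCL = c̄ − 3√c̄ = 11.3500 − 3 × 3.3690 = 1.2431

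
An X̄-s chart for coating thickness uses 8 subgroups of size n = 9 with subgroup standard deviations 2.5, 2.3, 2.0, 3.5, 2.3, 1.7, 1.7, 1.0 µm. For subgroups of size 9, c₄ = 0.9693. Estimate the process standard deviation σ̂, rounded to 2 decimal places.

s̄ = (2.5 + 2.3 + 2.0 + 3.5 + 2.3 + 1.7 + 1.7 + 1.0) / 8 = 2.1250
σ̂ = s̄ / c₄ = 2.1250 / 0.9693 = 2.1923

2.19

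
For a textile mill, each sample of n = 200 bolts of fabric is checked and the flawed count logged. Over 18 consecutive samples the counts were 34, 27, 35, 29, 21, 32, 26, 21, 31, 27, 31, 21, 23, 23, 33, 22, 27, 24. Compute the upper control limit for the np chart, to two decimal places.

p̄ = Σdᵢ / (k·n) = 487 / (18 × 200) = 0.13528
UCL = np̄ + 3·√(np̄(1−p̄)) = 27.0556 + 3 × √(27.0556×0.86472) = 27.0556 + 3 × 4.8369 = 41.5662

41.57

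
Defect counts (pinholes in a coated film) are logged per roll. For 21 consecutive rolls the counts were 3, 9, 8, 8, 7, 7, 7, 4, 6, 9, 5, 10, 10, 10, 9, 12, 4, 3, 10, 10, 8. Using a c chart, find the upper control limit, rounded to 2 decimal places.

c̄ = (3 + 9 + 8 + 8 + 7 + 7 + 7 + 4 + 6 + 9 + 5 + 10 + 10 + 10 + 9 + 12 + 4 + 3 + 10 + 10 + 8) / 21 = 159 / 21 = 7.5714
UCL = c̄ + 3√c̄ = 7.5714 + 3 × √7.5714 = 7.5714 + 3 × 2.7516 = 15.8263

15.83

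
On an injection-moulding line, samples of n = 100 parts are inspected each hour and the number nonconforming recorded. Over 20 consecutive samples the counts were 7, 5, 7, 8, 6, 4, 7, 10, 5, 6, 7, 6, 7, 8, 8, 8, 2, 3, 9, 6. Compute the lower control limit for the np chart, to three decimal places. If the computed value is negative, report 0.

0.000

p̄ = Σdᵢ / (k·n) = 129 / (20 × 100) = 0.06450
LCL = np̄ − 3·√(np̄(1−p̄)) = 6.4500 − 3 × 2.4564 = -0.9192 → 0 (negative, so LCL = 0)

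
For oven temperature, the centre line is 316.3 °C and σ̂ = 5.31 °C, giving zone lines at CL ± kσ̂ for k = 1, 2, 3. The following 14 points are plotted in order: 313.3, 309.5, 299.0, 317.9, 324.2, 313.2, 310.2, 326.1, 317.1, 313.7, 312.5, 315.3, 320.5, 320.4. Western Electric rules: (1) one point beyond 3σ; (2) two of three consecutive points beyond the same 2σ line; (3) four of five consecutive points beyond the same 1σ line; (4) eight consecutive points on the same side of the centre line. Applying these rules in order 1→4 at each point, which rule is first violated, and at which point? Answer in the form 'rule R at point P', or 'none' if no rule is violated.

Zone of each point (C = within 1σ̂, B = 1σ̂–2σ̂, A = 2σ̂–3σ̂, * = beyond 3σ̂; sign = side of CL): 1:-C, 2:-B, 3:-*, 4:+C, 5:+B, 6:-C, 7:-B, 8:+B, 9:+C, 10:-C, 11:-C, 12:-C, 13:+C, 14:+C
Rule 1 (one point beyond the 3σ limits) is satisfied at point 3.

rule 1 at point 3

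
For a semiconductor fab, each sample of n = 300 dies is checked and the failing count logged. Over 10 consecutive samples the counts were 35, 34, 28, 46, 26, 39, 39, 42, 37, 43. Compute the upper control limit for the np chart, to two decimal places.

p̄ = Σdᵢ / (k·n) = 369 / (10 × 300) = 0.12300
UCL = np̄ + 3·√(np̄(1−p̄)) = 36.9000 + 3 × √(36.9000×0.87700) = 36.9000 + 3 × 5.6887 = 53.9661

53.97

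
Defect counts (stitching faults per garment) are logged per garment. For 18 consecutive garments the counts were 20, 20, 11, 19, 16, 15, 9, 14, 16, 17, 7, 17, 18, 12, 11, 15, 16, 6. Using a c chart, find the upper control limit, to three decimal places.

c̄ = (20 + 20 + 11 + 19 + 16 + 15 + 9 + 14 + 16 + 17 + 7 + 17 + 18 + 12 + 11 + 15 + 16 + 6) / 18 = 259 / 18 = 14.3889
UCL = c̄ + 3√c̄ = 14.3889 + 3 × √14.3889 = 14.3889 + 3 × 3.7933 = 25.7687

25.769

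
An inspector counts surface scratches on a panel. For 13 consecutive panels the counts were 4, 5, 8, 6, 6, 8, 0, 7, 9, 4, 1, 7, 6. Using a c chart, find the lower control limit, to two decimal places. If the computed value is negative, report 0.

0.00

c̄ = (4 + 5 + 8 + 6 + 6 + 8 + 0 + 7 + 9 + 4 + 1 + 7 + 6) / 13 = 71 / 13 = 5.4615
LCL = c̄ − 3√c̄ = 5.4615 − 3 × 2.3370 = -1.5494 → 0 (cannot be negative)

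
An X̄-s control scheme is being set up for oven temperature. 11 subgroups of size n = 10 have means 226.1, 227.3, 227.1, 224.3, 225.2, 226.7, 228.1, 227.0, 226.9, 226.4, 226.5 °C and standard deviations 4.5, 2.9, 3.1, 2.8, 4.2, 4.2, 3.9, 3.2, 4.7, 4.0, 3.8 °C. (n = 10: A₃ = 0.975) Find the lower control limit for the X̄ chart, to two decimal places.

222.85

X̄̄ = (226.1 + 227.3 + 227.1 + 224.3 + 225.2 + 226.7 + 228.1 + 227.0 + 226.9 + 226.4 + 226.5) / 11 = 226.5091
s̄ = (4.5 + 2.9 + 3.1 + 2.8 + 4.2 + 4.2 + 3.9 + 3.2 + 4.7 + 4.0 + 3.8) / 11 = 3.7545
LCL = X̄̄ − A₃·s̄ = 226.5091 − 0.975 × 3.7545 = 222.8484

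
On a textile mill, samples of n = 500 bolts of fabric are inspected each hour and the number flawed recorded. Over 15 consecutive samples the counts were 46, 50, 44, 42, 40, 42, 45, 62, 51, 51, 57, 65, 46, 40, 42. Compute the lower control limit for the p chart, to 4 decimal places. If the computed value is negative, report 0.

p̄ = Σdᵢ / (k·n) = 723 / (15 × 500) = 0.09640
LCL = p̄ − 3·√(p̄(1−p̄)/n) = 0.09640 − 3 × 0.01320 = 0.05680

0.0568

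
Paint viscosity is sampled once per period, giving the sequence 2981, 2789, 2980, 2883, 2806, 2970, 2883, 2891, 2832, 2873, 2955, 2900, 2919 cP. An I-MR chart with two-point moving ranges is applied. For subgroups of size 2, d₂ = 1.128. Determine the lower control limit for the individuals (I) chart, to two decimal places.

X̄ = (2981 + 2789 + 2980 + 2883 + 2806 + 2970 + 2883 + 2891 + 2832 + 2873 + 2955 + 2900 + 2919) / 13 = 2897.0769
Moving ranges: 192, 191, 97, 77, 164, 87, 8, 59, 41, 82, 55, 19; M̄R̄ = 1072.0000 / 12 = 89.3333
LCL = X̄ − 3·M̄R̄/d₂ = 2897.0769 − 3 × 89.3333 / 1.128 = 2659.4883

2659.49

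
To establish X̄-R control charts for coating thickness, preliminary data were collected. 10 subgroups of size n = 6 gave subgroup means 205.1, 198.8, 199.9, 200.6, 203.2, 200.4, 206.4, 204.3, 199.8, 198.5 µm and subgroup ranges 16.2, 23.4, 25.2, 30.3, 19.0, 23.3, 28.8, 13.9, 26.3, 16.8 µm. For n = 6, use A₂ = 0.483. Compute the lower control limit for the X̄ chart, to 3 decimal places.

190.919

X̄̄ = (205.1 + 198.8 + 199.9 + 200.6 + 203.2 + 200.4 + 206.4 + 204.3 + 199.8 + 198.5) / 10 = 2017.0000 / 10 = 201.7000
R̄ = (16.2 + 23.4 + 25.2 + 30.3 + 19.0 + 23.3 + 28.8 + 13.9 + 26.3 + 16.8) / 10 = 223.2000 / 10 = 22.3200
LCL = X̄̄ − A₂·R̄ = 201.7000 − 0.483 × 22.3200 = 190.9194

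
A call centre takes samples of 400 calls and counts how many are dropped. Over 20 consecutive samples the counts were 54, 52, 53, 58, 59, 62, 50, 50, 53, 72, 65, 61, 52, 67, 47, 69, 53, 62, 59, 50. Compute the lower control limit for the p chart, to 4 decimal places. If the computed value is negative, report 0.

0.0909

p̄ = Σdᵢ / (k·n) = 1148 / (20 × 400) = 0.14350
LCL = p̄ − 3·√(p̄(1−p̄)/n) = 0.14350 − 3 × 0.01753 = 0.09091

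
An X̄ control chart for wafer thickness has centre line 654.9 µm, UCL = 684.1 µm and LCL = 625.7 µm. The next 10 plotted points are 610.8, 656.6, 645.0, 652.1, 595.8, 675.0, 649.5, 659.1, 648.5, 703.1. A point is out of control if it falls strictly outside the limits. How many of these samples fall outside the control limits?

3

Compare each point to [625.7, 684.1]: sample 1 = 610.8 < LCL; sample 5 = 595.8 < LCL; sample 10 = 703.1 > UCL.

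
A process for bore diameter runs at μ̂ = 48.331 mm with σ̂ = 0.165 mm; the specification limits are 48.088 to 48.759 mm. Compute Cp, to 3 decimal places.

Cp = (USL − LSL) / (6σ̂) = (48.759 − 48.088) / (6 × 0.165) = 0.6710 / 0.9900 = 0.6778

0.678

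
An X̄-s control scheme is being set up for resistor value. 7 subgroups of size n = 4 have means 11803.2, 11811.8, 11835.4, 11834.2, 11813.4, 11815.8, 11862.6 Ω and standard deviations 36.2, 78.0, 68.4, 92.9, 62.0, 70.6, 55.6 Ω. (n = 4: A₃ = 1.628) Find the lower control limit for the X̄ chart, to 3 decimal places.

11717.357

X̄̄ = (11803.2 + 11811.8 + 11835.4 + 11834.2 + 11813.4 + 11815.8 + 11862.6) / 7 = 11825.2000
s̄ = (36.2 + 78.0 + 68.4 + 92.9 + 62.0 + 70.6 + 55.6) / 7 = 66.2429
LCL = X̄̄ − A₃·s̄ = 11825.2000 − 1.628 × 66.2429 = 11717.3566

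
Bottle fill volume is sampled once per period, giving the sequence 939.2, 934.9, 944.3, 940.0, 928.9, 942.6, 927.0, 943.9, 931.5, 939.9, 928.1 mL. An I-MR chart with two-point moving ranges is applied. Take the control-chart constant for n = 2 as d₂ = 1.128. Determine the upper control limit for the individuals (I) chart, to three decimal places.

X̄ = (939.2 + 934.9 + 944.3 + 940.0 + 928.9 + 942.6 + 927.0 + 943.9 + 931.5 + 939.9 + 928.1) / 11 = 936.3909
Moving ranges: 4.3, 9.4, 4.3, 11.1, 13.7, 15.6, 16.9, 12.4, 8.4, 11.8; M̄R̄ = 107.9000 / 10 = 10.7900
UCL = X̄ + 3·M̄R̄/d₂ = 936.3909 + 3 × 10.7900 / 1.128 = 965.0877

965.088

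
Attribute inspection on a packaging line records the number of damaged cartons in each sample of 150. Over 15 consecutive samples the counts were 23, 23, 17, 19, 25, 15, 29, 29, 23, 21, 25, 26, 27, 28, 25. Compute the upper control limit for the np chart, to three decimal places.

p̄ = Σdᵢ / (k·n) = 355 / (15 × 150) = 0.15778
UCL = np̄ + 3·√(np̄(1−p̄)) = 23.6667 + 3 × √(23.6667×0.84222) = 23.6667 + 3 × 4.4646 = 37.0604

37.060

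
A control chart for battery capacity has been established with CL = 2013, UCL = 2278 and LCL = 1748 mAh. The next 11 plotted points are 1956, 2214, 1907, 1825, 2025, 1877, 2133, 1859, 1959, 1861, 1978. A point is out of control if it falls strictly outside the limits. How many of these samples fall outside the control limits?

All 11 points lie within [1748, 2278].

0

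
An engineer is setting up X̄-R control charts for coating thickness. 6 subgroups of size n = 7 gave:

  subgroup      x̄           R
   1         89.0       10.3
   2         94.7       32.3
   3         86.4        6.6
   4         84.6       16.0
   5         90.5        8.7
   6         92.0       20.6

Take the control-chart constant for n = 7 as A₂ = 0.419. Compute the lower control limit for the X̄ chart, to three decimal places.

X̄̄ = (89.0 + 94.7 + 86.4 + 84.6 + 90.5 + 92.0) / 6 = 537.2000 / 6 = 89.5333
R̄ = (10.3 + 32.3 + 6.6 + 16.0 + 8.7 + 20.6) / 6 = 94.5000 / 6 = 15.7500
LCL = X̄̄ − A₂·R̄ = 89.5333 − 0.419 × 15.7500 = 82.9341

82.934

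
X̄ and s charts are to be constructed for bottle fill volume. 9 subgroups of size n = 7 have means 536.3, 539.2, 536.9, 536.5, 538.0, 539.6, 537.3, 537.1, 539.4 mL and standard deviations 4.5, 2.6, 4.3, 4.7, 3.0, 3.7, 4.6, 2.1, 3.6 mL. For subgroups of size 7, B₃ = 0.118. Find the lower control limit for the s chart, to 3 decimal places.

s̄ = (4.5 + 2.6 + 4.3 + 4.7 + 3.0 + 3.7 + 4.6 + 2.1 + 3.6) / 9 = 3.6778
LCL_s = B₃·s̄ = 0.118 × 3.6778 = 0.4340

0.434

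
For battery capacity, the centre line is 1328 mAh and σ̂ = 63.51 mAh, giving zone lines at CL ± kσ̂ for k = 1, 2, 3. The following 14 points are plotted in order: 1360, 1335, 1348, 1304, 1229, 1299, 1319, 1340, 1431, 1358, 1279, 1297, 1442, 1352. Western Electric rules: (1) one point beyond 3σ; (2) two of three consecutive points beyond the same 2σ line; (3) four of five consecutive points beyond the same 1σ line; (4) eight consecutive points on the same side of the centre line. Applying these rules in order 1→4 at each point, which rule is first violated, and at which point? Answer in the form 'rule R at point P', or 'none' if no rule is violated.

none

Zone of each point (C = within 1σ̂, B = 1σ̂–2σ̂, A = 2σ̂–3σ̂, * = beyond 3σ̂; sign = side of CL): 1:+C, 2:+C, 3:+C, 4:-C, 5:-B, 6:-C, 7:-C, 8:+C, 9:+B, 10:+C, 11:-C, 12:-C, 13:+B, 14:+C
No rule fires across all 14 points.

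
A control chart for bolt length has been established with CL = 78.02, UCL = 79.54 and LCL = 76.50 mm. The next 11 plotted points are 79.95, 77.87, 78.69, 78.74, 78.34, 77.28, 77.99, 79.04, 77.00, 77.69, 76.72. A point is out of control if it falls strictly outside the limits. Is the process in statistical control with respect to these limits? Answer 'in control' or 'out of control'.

out of control

Compare each point to [76.50, 79.54]: sample 1 = 79.95 > UCL.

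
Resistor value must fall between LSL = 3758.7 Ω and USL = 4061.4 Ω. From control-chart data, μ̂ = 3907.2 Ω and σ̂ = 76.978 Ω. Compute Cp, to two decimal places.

Cp = (USL − LSL) / (6σ̂) = (4061.4 − 3758.7) / (6 × 76.978) = 302.7000 / 461.8680 = 0.6554

0.66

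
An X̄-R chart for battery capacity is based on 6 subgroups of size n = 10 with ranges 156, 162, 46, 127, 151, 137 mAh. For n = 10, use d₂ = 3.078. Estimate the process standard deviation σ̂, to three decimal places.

R̄ = (156 + 162 + 46 + 127 + 151 + 137) / 6 = 129.8333
σ̂ = R̄ / d₂ = 129.8333 / 3.078 = 42.1811

42.181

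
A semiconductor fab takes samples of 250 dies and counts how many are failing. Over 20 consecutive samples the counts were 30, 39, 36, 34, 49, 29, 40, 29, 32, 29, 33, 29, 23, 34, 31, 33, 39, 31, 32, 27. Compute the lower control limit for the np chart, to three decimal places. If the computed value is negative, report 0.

p̄ = Σdᵢ / (k·n) = 659 / (20 × 250) = 0.13180
LCL = np̄ − 3·√(np̄(1−p̄)) = 32.9500 − 3 × 5.3486 = 16.9043

16.904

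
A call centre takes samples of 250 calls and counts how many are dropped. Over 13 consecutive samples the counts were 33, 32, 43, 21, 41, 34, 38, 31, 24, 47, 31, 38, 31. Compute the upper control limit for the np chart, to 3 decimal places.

p̄ = Σdᵢ / (k·n) = 444 / (13 × 250) = 0.13662
UCL = np̄ + 3·√(np̄(1−p̄)) = 34.1538 + 3 × √(34.1538×0.86338) = 34.1538 + 3 × 5.4303 = 50.4447

50.445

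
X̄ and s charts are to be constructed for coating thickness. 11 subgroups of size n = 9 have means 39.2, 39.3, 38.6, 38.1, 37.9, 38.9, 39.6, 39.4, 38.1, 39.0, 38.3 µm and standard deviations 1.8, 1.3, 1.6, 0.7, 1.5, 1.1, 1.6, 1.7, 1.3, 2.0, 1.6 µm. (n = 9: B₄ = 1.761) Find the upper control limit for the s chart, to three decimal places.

2.593

s̄ = (1.8 + 1.3 + 1.6 + 0.7 + 1.5 + 1.1 + 1.6 + 1.7 + 1.3 + 2.0 + 1.6) / 11 = 1.4727
UCL_s = B₄·s̄ = 1.761 × 1.4727 = 2.5935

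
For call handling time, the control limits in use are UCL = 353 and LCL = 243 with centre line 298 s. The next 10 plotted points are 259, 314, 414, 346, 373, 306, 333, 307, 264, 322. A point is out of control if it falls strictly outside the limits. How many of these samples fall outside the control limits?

Compare each point to [243, 353]: sample 3 = 414 > UCL; sample 5 = 373 > UCL.

2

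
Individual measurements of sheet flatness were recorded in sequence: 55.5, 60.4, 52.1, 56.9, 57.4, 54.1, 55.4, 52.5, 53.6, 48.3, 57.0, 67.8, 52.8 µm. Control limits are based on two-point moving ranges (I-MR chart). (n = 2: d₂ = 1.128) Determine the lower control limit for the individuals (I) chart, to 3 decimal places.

40.850

X̄ = (55.5 + 60.4 + 52.1 + 56.9 + 57.4 + 54.1 + 55.4 + 52.5 + 53.6 + 48.3 + 57.0 + 67.8 + 52.8) / 13 = 55.6769
Moving ranges: 4.9, 8.3, 4.8, 0.5, 3.3, 1.3, 2.9, 1.1, 5.3, 8.7, 10.8, 15.0; M̄R̄ = 66.9000 / 12 = 5.5750
LCL = X̄ − 3·M̄R̄/d₂ = 55.6769 − 3 × 5.5750 / 1.128 = 40.8498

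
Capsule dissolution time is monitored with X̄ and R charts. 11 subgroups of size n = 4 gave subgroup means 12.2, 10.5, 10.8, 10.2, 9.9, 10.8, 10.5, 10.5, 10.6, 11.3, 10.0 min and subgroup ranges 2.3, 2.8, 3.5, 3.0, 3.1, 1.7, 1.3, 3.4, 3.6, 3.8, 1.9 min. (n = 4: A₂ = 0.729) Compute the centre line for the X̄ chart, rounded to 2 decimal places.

10.66

X̄̄ = (12.2 + 10.5 + 10.8 + 10.2 + 9.9 + 10.8 + 10.5 + 10.5 + 10.6 + 11.3 + 10.0) / 11 = 117.3000 / 11 = 10.6636
CL = X̄̄ = 10.6636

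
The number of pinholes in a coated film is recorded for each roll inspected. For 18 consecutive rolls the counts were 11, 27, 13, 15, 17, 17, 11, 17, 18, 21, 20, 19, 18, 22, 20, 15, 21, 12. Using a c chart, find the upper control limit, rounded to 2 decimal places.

29.97

c̄ = (11 + 27 + 13 + 15 + 17 + 17 + 11 + 17 + 18 + 21 + 20 + 19 + 18 + 22 + 20 + 15 + 21 + 12) / 18 = 314 / 18 = 17.4444
UCL = c̄ + 3√c̄ = 17.4444 + 3 × √17.4444 = 17.4444 + 3 × 4.1767 = 29.9744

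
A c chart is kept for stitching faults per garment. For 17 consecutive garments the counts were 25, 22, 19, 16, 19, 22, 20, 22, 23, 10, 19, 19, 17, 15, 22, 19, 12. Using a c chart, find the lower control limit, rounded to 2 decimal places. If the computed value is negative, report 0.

5.85

c̄ = (25 + 22 + 19 + 16 + 19 + 22 + 20 + 22 + 23 + 10 + 19 + 19 + 17 + 15 + 22 + 19 + 12) / 17 = 321 / 17 = 18.8824
LCL = c̄ − 3√c̄ = 18.8824 − 3 × 4.3454 = 5.8462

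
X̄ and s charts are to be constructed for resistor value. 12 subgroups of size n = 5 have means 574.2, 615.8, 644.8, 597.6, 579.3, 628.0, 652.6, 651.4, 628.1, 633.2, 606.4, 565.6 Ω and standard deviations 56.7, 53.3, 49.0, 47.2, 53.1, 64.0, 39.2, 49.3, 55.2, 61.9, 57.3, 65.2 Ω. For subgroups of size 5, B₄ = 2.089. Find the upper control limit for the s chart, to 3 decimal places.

s̄ = (56.7 + 53.3 + 49.0 + 47.2 + 53.1 + 64.0 + 39.2 + 49.3 + 55.2 + 61.9 + 57.3 + 65.2) / 12 = 54.2833
UCL_s = B₄·s̄ = 2.089 × 54.2833 = 113.3979

113.398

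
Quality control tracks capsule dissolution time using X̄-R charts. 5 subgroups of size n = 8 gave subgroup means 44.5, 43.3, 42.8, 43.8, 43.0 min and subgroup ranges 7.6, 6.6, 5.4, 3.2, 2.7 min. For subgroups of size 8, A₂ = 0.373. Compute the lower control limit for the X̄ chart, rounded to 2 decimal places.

X̄̄ = (44.5 + 43.3 + 42.8 + 43.8 + 43.0) / 5 = 217.4000 / 5 = 43.4800
R̄ = (7.6 + 6.6 + 5.4 + 3.2 + 2.7) / 5 = 25.5000 / 5 = 5.1000
LCL = X̄̄ − A₂·R̄ = 43.4800 − 0.373 × 5.1000 = 41.5777

41.58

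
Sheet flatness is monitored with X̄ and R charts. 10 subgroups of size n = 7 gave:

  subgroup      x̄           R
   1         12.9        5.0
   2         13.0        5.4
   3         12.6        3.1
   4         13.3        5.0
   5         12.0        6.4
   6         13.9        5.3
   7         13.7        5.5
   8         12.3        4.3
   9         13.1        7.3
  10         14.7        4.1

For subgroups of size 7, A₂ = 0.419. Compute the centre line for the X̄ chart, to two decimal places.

13.15

X̄̄ = (12.9 + 13.0 + 12.6 + 13.3 + 12.0 + 13.9 + 13.7 + 12.3 + 13.1 + 14.7) / 10 = 131.5000 / 10 = 13.1500
CL = X̄̄ = 13.1500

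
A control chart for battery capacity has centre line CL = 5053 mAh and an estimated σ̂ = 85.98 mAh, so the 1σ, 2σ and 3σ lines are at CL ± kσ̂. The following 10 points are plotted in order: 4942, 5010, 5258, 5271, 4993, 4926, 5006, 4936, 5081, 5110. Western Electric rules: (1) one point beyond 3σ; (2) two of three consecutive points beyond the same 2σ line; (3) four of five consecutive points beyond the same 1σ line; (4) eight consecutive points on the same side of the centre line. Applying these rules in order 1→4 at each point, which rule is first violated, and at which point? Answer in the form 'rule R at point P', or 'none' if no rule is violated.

Zone of each point (C = within 1σ̂, B = 1σ̂–2σ̂, A = 2σ̂–3σ̂, * = beyond 3σ̂; sign = side of CL): 1:-B, 2:-C, 3:+A, 4:+A, 5:-C, 6:-B, 7:-C, 8:-B, 9:+C, 10:+C
Rule 2 (two of three consecutive points beyond the same 2σ limit) is satisfied at point 4.

rule 2 at point 4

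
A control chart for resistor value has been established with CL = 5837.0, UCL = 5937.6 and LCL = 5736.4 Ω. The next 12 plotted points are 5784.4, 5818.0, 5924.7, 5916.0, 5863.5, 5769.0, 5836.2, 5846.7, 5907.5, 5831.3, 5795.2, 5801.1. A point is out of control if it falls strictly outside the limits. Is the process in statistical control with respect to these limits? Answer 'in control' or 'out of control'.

All 12 points lie within [5736.4, 5937.6].

in control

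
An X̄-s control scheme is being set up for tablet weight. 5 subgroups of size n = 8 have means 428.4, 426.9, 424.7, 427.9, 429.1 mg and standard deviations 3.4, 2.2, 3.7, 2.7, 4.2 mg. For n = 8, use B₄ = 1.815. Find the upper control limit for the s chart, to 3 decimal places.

s̄ = (3.4 + 2.2 + 3.7 + 2.7 + 4.2) / 5 = 3.2400
UCL_s = B₄·s̄ = 1.815 × 3.2400 = 5.8806

5.881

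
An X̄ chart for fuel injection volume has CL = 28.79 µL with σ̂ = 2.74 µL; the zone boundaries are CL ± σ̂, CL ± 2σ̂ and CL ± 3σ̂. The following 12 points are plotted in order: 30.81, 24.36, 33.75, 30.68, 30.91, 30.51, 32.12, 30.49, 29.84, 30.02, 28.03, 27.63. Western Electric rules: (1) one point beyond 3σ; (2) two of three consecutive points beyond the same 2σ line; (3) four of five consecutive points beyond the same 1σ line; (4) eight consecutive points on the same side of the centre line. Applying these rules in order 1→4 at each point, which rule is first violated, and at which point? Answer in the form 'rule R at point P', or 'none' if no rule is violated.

rule 4 at point 10

Zone of each point (C = within 1σ̂, B = 1σ̂–2σ̂, A = 2σ̂–3σ̂, * = beyond 3σ̂; sign = side of CL): 1:+C, 2:-B, 3:+B, 4:+C, 5:+C, 6:+C, 7:+B, 8:+C, 9:+C, 10:+C, 11:-C, 12:-C
Rule 4 (eight consecutive points on the same side of the centre line) is satisfied at point 10.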